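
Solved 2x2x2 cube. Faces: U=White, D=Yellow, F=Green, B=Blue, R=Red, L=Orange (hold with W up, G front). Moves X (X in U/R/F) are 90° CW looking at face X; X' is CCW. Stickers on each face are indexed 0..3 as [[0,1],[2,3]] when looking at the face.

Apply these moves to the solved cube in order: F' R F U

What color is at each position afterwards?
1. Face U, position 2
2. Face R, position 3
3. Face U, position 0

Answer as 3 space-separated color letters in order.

After move 1 (F'): F=GGGG U=WWRR R=YRYR D=OOYY L=OWOW
After move 2 (R): R=YYRR U=WGRG F=GOGY D=OBYB B=RBWB
After move 3 (F): F=GGYO U=WGWW R=RYGR D=RYYB L=OOOB
After move 4 (U): U=WWWG F=RYYO R=RBGR B=OOWB L=GGOB
Query 1: U[2] = W
Query 2: R[3] = R
Query 3: U[0] = W

Answer: W R W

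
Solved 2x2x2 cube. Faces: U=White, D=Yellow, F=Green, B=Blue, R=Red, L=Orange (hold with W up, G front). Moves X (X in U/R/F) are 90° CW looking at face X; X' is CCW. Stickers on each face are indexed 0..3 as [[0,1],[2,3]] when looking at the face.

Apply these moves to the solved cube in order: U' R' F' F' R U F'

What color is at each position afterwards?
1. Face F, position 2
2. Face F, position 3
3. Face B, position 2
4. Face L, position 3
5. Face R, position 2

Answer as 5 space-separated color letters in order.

After move 1 (U'): U=WWWW F=OOGG R=GGRR B=RRBB L=BBOO
After move 2 (R'): R=GRGR U=WBWR F=OWGW D=YOYG B=YRYB
After move 3 (F'): F=WWOG U=WBGG R=ORYR D=BOYG L=BROW
After move 4 (F'): F=WGWO U=WBOY R=ORBR D=RWYG L=BGOG
After move 5 (R): R=BORR U=WGOO F=WWWG D=RYYY B=YRBB
After move 6 (U): U=OWOG F=BOWG R=YRRR B=BGBB L=WWOG
After move 7 (F'): F=OGBW U=OWYR R=YRRR D=WGYY L=WGOO
Query 1: F[2] = B
Query 2: F[3] = W
Query 3: B[2] = B
Query 4: L[3] = O
Query 5: R[2] = R

Answer: B W B O R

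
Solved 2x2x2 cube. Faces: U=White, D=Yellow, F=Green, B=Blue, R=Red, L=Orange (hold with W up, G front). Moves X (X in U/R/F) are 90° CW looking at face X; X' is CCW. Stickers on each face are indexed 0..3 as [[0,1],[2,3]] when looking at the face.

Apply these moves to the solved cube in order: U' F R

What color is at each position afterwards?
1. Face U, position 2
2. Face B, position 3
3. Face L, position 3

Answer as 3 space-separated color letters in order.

After move 1 (U'): U=WWWW F=OOGG R=GGRR B=RRBB L=BBOO
After move 2 (F): F=GOGO U=WWOB R=WGWR D=RGYY L=BYOY
After move 3 (R): R=WWRG U=WOOO F=GGGY D=RBYR B=BRWB
Query 1: U[2] = O
Query 2: B[3] = B
Query 3: L[3] = Y

Answer: O B Y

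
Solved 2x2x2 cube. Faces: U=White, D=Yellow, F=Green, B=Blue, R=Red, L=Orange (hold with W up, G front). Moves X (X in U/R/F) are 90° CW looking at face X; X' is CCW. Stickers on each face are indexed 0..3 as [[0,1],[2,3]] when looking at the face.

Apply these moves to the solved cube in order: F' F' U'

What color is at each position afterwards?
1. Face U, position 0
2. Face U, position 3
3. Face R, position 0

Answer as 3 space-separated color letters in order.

Answer: W Y G

Derivation:
After move 1 (F'): F=GGGG U=WWRR R=YRYR D=OOYY L=OWOW
After move 2 (F'): F=GGGG U=WWYY R=OROR D=WWYY L=OROR
After move 3 (U'): U=WYWY F=ORGG R=GGOR B=ORBB L=BBOR
Query 1: U[0] = W
Query 2: U[3] = Y
Query 3: R[0] = G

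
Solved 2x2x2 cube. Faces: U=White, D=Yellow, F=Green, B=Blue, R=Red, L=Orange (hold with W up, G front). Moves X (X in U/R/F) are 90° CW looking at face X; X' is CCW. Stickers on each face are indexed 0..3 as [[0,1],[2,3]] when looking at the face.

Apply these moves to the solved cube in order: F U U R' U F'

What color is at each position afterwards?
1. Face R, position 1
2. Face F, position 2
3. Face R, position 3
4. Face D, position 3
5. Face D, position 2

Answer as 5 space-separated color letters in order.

Answer: G Y W G Y

Derivation:
After move 1 (F): F=GGGG U=WWOO R=WRWR D=RRYY L=OYOY
After move 2 (U): U=OWOW F=WRGG R=BBWR B=OYBB L=GGOY
After move 3 (U): U=OOWW F=BBGG R=OYWR B=GGBB L=WROY
After move 4 (R'): R=YROW U=OBWG F=BOGW D=RBYG B=YGRB
After move 5 (U): U=WOGB F=YRGW R=YGOW B=WRRB L=BOOY
After move 6 (F'): F=RWYG U=WOYO R=BGRW D=OYYG L=BBOG
Query 1: R[1] = G
Query 2: F[2] = Y
Query 3: R[3] = W
Query 4: D[3] = G
Query 5: D[2] = Y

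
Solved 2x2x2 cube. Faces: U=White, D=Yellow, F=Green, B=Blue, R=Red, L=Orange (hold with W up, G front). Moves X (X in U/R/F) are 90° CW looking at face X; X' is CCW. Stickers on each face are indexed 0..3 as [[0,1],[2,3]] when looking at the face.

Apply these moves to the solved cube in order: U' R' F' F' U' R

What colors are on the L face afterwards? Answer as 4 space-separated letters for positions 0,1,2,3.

After move 1 (U'): U=WWWW F=OOGG R=GGRR B=RRBB L=BBOO
After move 2 (R'): R=GRGR U=WBWR F=OWGW D=YOYG B=YRYB
After move 3 (F'): F=WWOG U=WBGG R=ORYR D=BOYG L=BROW
After move 4 (F'): F=WGWO U=WBOY R=ORBR D=RWYG L=BGOG
After move 5 (U'): U=BYWO F=BGWO R=WGBR B=ORYB L=YROG
After move 6 (R): R=BWRG U=BGWO F=BWWG D=RYYO B=ORYB
Query: L face = YROG

Answer: Y R O G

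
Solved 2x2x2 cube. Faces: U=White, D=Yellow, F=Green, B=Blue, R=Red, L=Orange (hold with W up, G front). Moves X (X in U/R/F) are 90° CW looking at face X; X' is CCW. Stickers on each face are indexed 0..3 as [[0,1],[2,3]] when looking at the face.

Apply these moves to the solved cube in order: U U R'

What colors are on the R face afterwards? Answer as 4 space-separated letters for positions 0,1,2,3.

After move 1 (U): U=WWWW F=RRGG R=BBRR B=OOBB L=GGOO
After move 2 (U): U=WWWW F=BBGG R=OORR B=GGBB L=RROO
After move 3 (R'): R=OROR U=WBWG F=BWGW D=YBYG B=YGYB
Query: R face = OROR

Answer: O R O R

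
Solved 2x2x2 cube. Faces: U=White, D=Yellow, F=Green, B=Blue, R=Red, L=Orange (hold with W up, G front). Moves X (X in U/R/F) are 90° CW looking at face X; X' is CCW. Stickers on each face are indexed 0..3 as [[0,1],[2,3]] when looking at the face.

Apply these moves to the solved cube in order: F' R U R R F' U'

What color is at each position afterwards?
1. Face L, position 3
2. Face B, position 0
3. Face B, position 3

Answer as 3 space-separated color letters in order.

After move 1 (F'): F=GGGG U=WWRR R=YRYR D=OOYY L=OWOW
After move 2 (R): R=YYRR U=WGRG F=GOGY D=OBYB B=RBWB
After move 3 (U): U=RWGG F=YYGY R=RBRR B=OWWB L=GOOW
After move 4 (R): R=RRRB U=RYGY F=YBGB D=OWYO B=GWWB
After move 5 (R): R=RRBR U=RBGB F=YWGO D=OWYG B=YWYB
After move 6 (F'): F=WOYG U=RBRB R=WROR D=OWYG L=GBOG
After move 7 (U'): U=BBRR F=GBYG R=WOOR B=WRYB L=YWOG
Query 1: L[3] = G
Query 2: B[0] = W
Query 3: B[3] = B

Answer: G W B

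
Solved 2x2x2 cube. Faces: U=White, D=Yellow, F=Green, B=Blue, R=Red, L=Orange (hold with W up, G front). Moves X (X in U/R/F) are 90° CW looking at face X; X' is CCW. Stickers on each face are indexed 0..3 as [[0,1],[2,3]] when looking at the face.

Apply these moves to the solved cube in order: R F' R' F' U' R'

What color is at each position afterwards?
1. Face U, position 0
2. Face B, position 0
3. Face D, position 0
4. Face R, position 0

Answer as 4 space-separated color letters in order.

Answer: W G G R

Derivation:
After move 1 (R): R=RRRR U=WGWG F=GYGY D=YBYB B=WBWB
After move 2 (F'): F=YYGG U=WGRR R=BRYR D=OOYB L=OGOW
After move 3 (R'): R=RRBY U=WWRW F=YGGR D=OYYG B=BBOB
After move 4 (F'): F=GRYG U=WWRB R=YROY D=GWYG L=OWOR
After move 5 (U'): U=WBWR F=OWYG R=GROY B=YROB L=BBOR
After move 6 (R'): R=RYGO U=WOWY F=OBYR D=GWYG B=GRWB
Query 1: U[0] = W
Query 2: B[0] = G
Query 3: D[0] = G
Query 4: R[0] = R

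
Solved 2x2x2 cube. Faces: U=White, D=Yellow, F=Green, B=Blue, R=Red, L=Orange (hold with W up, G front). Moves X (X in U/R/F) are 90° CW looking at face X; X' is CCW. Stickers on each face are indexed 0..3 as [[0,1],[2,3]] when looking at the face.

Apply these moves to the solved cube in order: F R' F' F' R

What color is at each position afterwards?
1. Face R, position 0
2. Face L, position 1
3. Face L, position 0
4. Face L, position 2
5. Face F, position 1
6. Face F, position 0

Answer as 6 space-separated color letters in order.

After move 1 (F): F=GGGG U=WWOO R=WRWR D=RRYY L=OYOY
After move 2 (R'): R=RRWW U=WBOB F=GWGO D=RGYG B=YBRB
After move 3 (F'): F=WOGG U=WBRW R=GRRW D=YYYG L=OBOO
After move 4 (F'): F=OGWG U=WBGR R=YRYW D=BOYG L=OWOR
After move 5 (R): R=YYWR U=WGGG F=OOWG D=BRYY B=RBBB
Query 1: R[0] = Y
Query 2: L[1] = W
Query 3: L[0] = O
Query 4: L[2] = O
Query 5: F[1] = O
Query 6: F[0] = O

Answer: Y W O O O O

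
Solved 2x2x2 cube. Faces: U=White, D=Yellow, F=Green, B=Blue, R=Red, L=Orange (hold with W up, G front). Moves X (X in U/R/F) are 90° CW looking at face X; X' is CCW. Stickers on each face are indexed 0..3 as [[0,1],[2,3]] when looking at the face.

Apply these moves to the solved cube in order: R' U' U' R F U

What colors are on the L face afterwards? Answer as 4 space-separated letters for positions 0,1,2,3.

After move 1 (R'): R=RRRR U=WBWB F=GWGW D=YGYG B=YBYB
After move 2 (U'): U=BBWW F=OOGW R=GWRR B=RRYB L=YBOO
After move 3 (U'): U=BWBW F=YBGW R=OORR B=GWYB L=RROO
After move 4 (R): R=RORO U=BBBW F=YGGG D=YYYG B=WWWB
After move 5 (F): F=GYGG U=BBOR R=BOWO D=RRYG L=RYOY
After move 6 (U): U=OBRB F=BOGG R=WWWO B=RYWB L=GYOY
Query: L face = GYOY

Answer: G Y O Y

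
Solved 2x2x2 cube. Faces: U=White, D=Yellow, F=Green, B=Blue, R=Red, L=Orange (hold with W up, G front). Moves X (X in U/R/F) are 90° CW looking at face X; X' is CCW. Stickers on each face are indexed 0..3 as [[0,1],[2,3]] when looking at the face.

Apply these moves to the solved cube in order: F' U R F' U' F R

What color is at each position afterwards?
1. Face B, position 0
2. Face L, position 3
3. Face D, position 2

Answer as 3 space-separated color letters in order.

After move 1 (F'): F=GGGG U=WWRR R=YRYR D=OOYY L=OWOW
After move 2 (U): U=RWRW F=YRGG R=BBYR B=OWBB L=GGOW
After move 3 (R): R=YBRB U=RRRG F=YOGY D=OBYO B=WWWB
After move 4 (F'): F=OYYG U=RRYR R=BBOB D=GWYO L=GGOR
After move 5 (U'): U=RRRY F=GGYG R=OYOB B=BBWB L=WWOR
After move 6 (F): F=YGGG U=RRRW R=RYYB D=OOYO L=WGOW
After move 7 (R): R=YRBY U=RGRG F=YOGO D=OWYB B=WBRB
Query 1: B[0] = W
Query 2: L[3] = W
Query 3: D[2] = Y

Answer: W W Y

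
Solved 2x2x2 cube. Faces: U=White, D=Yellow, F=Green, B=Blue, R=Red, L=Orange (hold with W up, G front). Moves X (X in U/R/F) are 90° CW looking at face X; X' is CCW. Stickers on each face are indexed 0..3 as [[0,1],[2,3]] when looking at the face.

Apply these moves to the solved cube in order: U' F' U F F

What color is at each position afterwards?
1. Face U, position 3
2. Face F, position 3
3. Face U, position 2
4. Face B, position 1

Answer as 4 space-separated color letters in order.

Answer: B Y O W

Derivation:
After move 1 (U'): U=WWWW F=OOGG R=GGRR B=RRBB L=BBOO
After move 2 (F'): F=OGOG U=WWGR R=YGYR D=BOYY L=BWOW
After move 3 (U): U=GWRW F=YGOG R=RRYR B=BWBB L=OGOW
After move 4 (F): F=OYGG U=GWWG R=RRWR D=YRYY L=OBOO
After move 5 (F): F=GOGY U=GWOB R=WRGR D=WRYY L=OYOR
Query 1: U[3] = B
Query 2: F[3] = Y
Query 3: U[2] = O
Query 4: B[1] = W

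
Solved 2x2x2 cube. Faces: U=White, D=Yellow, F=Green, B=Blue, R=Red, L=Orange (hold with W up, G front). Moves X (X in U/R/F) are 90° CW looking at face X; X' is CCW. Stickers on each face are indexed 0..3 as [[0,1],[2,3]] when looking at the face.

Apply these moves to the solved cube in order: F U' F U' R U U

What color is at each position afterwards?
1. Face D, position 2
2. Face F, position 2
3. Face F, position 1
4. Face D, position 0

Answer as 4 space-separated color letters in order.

After move 1 (F): F=GGGG U=WWOO R=WRWR D=RRYY L=OYOY
After move 2 (U'): U=WOWO F=OYGG R=GGWR B=WRBB L=BBOY
After move 3 (F): F=GOGY U=WOYB R=WGOR D=WGYY L=BROR
After move 4 (U'): U=OBWY F=BRGY R=GOOR B=WGBB L=WROR
After move 5 (R): R=OGRO U=ORWY F=BGGY D=WBYW B=YGBB
After move 6 (U): U=WOYR F=OGGY R=YGRO B=WRBB L=BGOR
After move 7 (U): U=YWRO F=YGGY R=WRRO B=BGBB L=OGOR
Query 1: D[2] = Y
Query 2: F[2] = G
Query 3: F[1] = G
Query 4: D[0] = W

Answer: Y G G W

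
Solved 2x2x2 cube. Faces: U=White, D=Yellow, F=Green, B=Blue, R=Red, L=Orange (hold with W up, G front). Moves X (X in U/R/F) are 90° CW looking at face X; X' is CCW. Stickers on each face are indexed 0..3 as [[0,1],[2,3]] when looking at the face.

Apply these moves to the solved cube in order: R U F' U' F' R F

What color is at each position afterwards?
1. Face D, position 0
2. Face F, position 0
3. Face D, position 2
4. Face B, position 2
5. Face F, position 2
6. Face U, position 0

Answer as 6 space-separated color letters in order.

Answer: R G Y R B W

Derivation:
After move 1 (R): R=RRRR U=WGWG F=GYGY D=YBYB B=WBWB
After move 2 (U): U=WWGG F=RRGY R=WBRR B=OOWB L=GYOO
After move 3 (F'): F=RYRG U=WWWR R=BBYR D=YOYB L=GGOG
After move 4 (U'): U=WRWW F=GGRG R=RYYR B=BBWB L=OOOG
After move 5 (F'): F=GGGR U=WRRY R=OYYR D=OGYB L=OWOW
After move 6 (R): R=YORY U=WGRR F=GGGB D=OWYB B=YBRB
After move 7 (F): F=GGBG U=WGWW R=RORY D=RYYB L=OOOW
Query 1: D[0] = R
Query 2: F[0] = G
Query 3: D[2] = Y
Query 4: B[2] = R
Query 5: F[2] = B
Query 6: U[0] = W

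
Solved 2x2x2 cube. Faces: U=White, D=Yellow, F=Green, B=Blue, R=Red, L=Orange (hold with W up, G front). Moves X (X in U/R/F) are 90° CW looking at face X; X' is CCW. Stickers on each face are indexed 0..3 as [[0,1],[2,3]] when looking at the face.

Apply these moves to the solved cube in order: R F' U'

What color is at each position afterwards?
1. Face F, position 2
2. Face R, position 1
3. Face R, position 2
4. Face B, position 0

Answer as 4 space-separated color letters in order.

Answer: G Y Y B

Derivation:
After move 1 (R): R=RRRR U=WGWG F=GYGY D=YBYB B=WBWB
After move 2 (F'): F=YYGG U=WGRR R=BRYR D=OOYB L=OGOW
After move 3 (U'): U=GRWR F=OGGG R=YYYR B=BRWB L=WBOW
Query 1: F[2] = G
Query 2: R[1] = Y
Query 3: R[2] = Y
Query 4: B[0] = B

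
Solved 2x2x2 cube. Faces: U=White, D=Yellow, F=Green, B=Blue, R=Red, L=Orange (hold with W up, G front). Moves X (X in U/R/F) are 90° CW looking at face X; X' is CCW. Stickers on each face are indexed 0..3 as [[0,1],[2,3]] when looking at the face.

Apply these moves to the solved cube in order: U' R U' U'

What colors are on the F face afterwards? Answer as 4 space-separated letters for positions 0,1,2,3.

Answer: W R G Y

Derivation:
After move 1 (U'): U=WWWW F=OOGG R=GGRR B=RRBB L=BBOO
After move 2 (R): R=RGRG U=WOWG F=OYGY D=YBYR B=WRWB
After move 3 (U'): U=OGWW F=BBGY R=OYRG B=RGWB L=WROO
After move 4 (U'): U=GWOW F=WRGY R=BBRG B=OYWB L=RGOO
Query: F face = WRGY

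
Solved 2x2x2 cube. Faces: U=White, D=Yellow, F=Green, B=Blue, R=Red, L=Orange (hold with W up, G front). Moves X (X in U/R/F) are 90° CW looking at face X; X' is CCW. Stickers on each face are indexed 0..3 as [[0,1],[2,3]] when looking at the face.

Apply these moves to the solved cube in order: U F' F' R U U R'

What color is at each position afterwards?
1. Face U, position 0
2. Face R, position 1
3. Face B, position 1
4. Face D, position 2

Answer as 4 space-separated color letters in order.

After move 1 (U): U=WWWW F=RRGG R=BBRR B=OOBB L=GGOO
After move 2 (F'): F=RGRG U=WWBR R=YBYR D=GOYY L=GWOW
After move 3 (F'): F=GGRR U=WWYY R=OBGR D=WWYY L=GROB
After move 4 (R): R=GORB U=WGYR F=GWRY D=WBYO B=YOWB
After move 5 (U): U=YWRG F=GORY R=YORB B=GRWB L=GWOB
After move 6 (U): U=RYGW F=YORY R=GRRB B=GWWB L=GOOB
After move 7 (R'): R=RBGR U=RWGG F=YYRW D=WOYY B=OWBB
Query 1: U[0] = R
Query 2: R[1] = B
Query 3: B[1] = W
Query 4: D[2] = Y

Answer: R B W Y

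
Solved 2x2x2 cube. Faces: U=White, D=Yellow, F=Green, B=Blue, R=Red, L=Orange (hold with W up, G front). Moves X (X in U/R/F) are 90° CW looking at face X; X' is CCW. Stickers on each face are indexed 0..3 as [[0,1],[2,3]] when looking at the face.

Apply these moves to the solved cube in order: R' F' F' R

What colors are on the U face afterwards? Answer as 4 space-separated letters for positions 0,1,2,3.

After move 1 (R'): R=RRRR U=WBWB F=GWGW D=YGYG B=YBYB
After move 2 (F'): F=WWGG U=WBRR R=GRYR D=OOYG L=OBOW
After move 3 (F'): F=WGWG U=WBGY R=OROR D=BWYG L=OROR
After move 4 (R): R=OORR U=WGGG F=WWWG D=BYYY B=YBBB
Query: U face = WGGG

Answer: W G G G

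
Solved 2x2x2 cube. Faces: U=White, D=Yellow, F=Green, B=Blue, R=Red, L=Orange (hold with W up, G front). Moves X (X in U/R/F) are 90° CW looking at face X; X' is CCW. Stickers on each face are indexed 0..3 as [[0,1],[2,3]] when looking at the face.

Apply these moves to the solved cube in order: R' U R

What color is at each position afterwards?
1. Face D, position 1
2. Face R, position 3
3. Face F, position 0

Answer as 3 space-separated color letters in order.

After move 1 (R'): R=RRRR U=WBWB F=GWGW D=YGYG B=YBYB
After move 2 (U): U=WWBB F=RRGW R=YBRR B=OOYB L=GWOO
After move 3 (R): R=RYRB U=WRBW F=RGGG D=YYYO B=BOWB
Query 1: D[1] = Y
Query 2: R[3] = B
Query 3: F[0] = R

Answer: Y B R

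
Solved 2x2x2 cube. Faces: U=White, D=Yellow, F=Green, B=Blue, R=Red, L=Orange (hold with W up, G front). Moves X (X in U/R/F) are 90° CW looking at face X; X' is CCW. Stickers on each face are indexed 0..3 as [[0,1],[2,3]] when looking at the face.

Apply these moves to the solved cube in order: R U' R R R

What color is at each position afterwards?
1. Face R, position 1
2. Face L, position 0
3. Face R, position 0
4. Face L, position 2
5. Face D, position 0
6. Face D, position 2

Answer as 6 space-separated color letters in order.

Answer: R W Y O Y Y

Derivation:
After move 1 (R): R=RRRR U=WGWG F=GYGY D=YBYB B=WBWB
After move 2 (U'): U=GGWW F=OOGY R=GYRR B=RRWB L=WBOO
After move 3 (R): R=RGRY U=GOWY F=OBGB D=YWYR B=WRGB
After move 4 (R): R=RRYG U=GBWB F=OWGR D=YGYW B=YROB
After move 5 (R): R=YRGR U=GWWR F=OGGW D=YOYY B=BRBB
Query 1: R[1] = R
Query 2: L[0] = W
Query 3: R[0] = Y
Query 4: L[2] = O
Query 5: D[0] = Y
Query 6: D[2] = Y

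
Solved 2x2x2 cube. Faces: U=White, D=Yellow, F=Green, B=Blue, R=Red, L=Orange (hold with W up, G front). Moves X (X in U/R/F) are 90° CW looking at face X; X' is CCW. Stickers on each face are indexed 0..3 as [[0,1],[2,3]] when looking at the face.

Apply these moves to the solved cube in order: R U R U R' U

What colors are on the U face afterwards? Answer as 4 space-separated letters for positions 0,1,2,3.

After move 1 (R): R=RRRR U=WGWG F=GYGY D=YBYB B=WBWB
After move 2 (U): U=WWGG F=RRGY R=WBRR B=OOWB L=GYOO
After move 3 (R): R=RWRB U=WRGY F=RBGB D=YWYO B=GOWB
After move 4 (U): U=GWYR F=RWGB R=GORB B=GYWB L=RBOO
After move 5 (R'): R=OBGR U=GWYG F=RWGR D=YWYB B=OYWB
After move 6 (U): U=YGGW F=OBGR R=OYGR B=RBWB L=RWOO
Query: U face = YGGW

Answer: Y G G W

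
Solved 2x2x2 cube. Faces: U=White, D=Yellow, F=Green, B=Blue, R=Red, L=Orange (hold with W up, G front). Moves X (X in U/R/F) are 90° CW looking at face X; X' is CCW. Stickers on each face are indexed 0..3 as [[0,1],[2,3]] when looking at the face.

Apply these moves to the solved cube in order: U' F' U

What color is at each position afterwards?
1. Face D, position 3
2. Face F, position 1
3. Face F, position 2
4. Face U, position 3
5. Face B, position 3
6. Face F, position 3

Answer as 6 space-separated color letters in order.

Answer: Y G O W B G

Derivation:
After move 1 (U'): U=WWWW F=OOGG R=GGRR B=RRBB L=BBOO
After move 2 (F'): F=OGOG U=WWGR R=YGYR D=BOYY L=BWOW
After move 3 (U): U=GWRW F=YGOG R=RRYR B=BWBB L=OGOW
Query 1: D[3] = Y
Query 2: F[1] = G
Query 3: F[2] = O
Query 4: U[3] = W
Query 5: B[3] = B
Query 6: F[3] = G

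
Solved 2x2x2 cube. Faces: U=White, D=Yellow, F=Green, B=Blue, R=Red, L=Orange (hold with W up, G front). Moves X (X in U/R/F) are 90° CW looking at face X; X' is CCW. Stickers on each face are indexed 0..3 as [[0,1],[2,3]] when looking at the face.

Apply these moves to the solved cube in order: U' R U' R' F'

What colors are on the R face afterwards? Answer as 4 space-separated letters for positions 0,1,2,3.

Answer: B G Y R

Derivation:
After move 1 (U'): U=WWWW F=OOGG R=GGRR B=RRBB L=BBOO
After move 2 (R): R=RGRG U=WOWG F=OYGY D=YBYR B=WRWB
After move 3 (U'): U=OGWW F=BBGY R=OYRG B=RGWB L=WROO
After move 4 (R'): R=YGOR U=OWWR F=BGGW D=YBYY B=RGBB
After move 5 (F'): F=GWBG U=OWYO R=BGYR D=ROYY L=WROW
Query: R face = BGYR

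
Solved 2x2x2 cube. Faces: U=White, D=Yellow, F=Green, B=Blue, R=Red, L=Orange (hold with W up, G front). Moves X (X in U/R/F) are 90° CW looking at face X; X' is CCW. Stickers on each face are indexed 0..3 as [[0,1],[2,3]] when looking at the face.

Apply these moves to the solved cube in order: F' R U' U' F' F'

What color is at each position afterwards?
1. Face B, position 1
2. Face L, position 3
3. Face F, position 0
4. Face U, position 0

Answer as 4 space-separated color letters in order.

After move 1 (F'): F=GGGG U=WWRR R=YRYR D=OOYY L=OWOW
After move 2 (R): R=YYRR U=WGRG F=GOGY D=OBYB B=RBWB
After move 3 (U'): U=GGWR F=OWGY R=GORR B=YYWB L=RBOW
After move 4 (U'): U=GRGW F=RBGY R=OWRR B=GOWB L=YYOW
After move 5 (F'): F=BYRG U=GROR R=BWOR D=YWYB L=YWOG
After move 6 (F'): F=YGBR U=GRBO R=WWYR D=WGYB L=YROO
Query 1: B[1] = O
Query 2: L[3] = O
Query 3: F[0] = Y
Query 4: U[0] = G

Answer: O O Y G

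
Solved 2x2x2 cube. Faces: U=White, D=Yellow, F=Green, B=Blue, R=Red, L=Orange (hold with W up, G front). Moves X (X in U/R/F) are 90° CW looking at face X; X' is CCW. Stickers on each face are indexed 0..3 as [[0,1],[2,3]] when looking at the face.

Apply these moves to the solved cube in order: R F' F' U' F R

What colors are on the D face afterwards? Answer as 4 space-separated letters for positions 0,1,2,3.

After move 1 (R): R=RRRR U=WGWG F=GYGY D=YBYB B=WBWB
After move 2 (F'): F=YYGG U=WGRR R=BRYR D=OOYB L=OGOW
After move 3 (F'): F=YGYG U=WGBY R=OROR D=GWYB L=OROR
After move 4 (U'): U=GYWB F=ORYG R=YGOR B=ORWB L=WBOR
After move 5 (F): F=YOGR U=GYRB R=WGBR D=OYYB L=WGOW
After move 6 (R): R=BWRG U=GORR F=YYGB D=OWYO B=BRYB
Query: D face = OWYO

Answer: O W Y O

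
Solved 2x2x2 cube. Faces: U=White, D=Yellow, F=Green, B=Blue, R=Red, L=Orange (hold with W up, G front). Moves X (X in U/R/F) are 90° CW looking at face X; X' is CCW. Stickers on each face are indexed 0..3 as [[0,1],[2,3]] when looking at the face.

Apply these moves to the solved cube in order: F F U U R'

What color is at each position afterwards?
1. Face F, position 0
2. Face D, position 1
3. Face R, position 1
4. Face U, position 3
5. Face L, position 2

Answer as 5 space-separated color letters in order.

After move 1 (F): F=GGGG U=WWOO R=WRWR D=RRYY L=OYOY
After move 2 (F): F=GGGG U=WWYY R=OROR D=WWYY L=OROR
After move 3 (U): U=YWYW F=ORGG R=BBOR B=ORBB L=GGOR
After move 4 (U): U=YYWW F=BBGG R=OROR B=GGBB L=OROR
After move 5 (R'): R=RROO U=YBWG F=BYGW D=WBYG B=YGWB
Query 1: F[0] = B
Query 2: D[1] = B
Query 3: R[1] = R
Query 4: U[3] = G
Query 5: L[2] = O

Answer: B B R G O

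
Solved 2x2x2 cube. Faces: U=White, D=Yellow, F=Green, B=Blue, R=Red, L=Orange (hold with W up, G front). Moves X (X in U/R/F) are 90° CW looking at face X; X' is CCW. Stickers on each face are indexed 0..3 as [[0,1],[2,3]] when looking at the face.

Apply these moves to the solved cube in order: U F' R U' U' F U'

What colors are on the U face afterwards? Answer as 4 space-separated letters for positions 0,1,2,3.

After move 1 (U): U=WWWW F=RRGG R=BBRR B=OOBB L=GGOO
After move 2 (F'): F=RGRG U=WWBR R=YBYR D=GOYY L=GWOW
After move 3 (R): R=YYRB U=WGBG F=RORY D=GBYO B=ROWB
After move 4 (U'): U=GGWB F=GWRY R=RORB B=YYWB L=ROOW
After move 5 (U'): U=GBGW F=RORY R=GWRB B=ROWB L=YYOW
After move 6 (F): F=RRYO U=GBWY R=GWWB D=RGYO L=YGOB
After move 7 (U'): U=BYGW F=YGYO R=RRWB B=GWWB L=ROOB
Query: U face = BYGW

Answer: B Y G W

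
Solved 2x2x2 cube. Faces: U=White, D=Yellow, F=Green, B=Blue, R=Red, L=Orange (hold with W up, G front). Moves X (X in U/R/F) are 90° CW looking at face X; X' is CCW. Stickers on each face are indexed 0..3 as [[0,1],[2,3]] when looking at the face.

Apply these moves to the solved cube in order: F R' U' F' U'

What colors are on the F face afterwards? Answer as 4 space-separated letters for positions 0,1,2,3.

Answer: Y O O G

Derivation:
After move 1 (F): F=GGGG U=WWOO R=WRWR D=RRYY L=OYOY
After move 2 (R'): R=RRWW U=WBOB F=GWGO D=RGYG B=YBRB
After move 3 (U'): U=BBWO F=OYGO R=GWWW B=RRRB L=YBOY
After move 4 (F'): F=YOOG U=BBGW R=GWRW D=BYYG L=YOOW
After move 5 (U'): U=BWBG F=YOOG R=YORW B=GWRB L=RROW
Query: F face = YOOG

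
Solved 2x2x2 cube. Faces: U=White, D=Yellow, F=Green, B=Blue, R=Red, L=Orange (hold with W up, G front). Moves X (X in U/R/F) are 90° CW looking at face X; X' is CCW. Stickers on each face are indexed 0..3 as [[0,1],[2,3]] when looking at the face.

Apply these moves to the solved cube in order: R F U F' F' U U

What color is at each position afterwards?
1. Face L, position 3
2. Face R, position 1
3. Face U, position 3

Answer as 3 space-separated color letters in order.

Answer: W G O

Derivation:
After move 1 (R): R=RRRR U=WGWG F=GYGY D=YBYB B=WBWB
After move 2 (F): F=GGYY U=WGOO R=WRGR D=RRYB L=OYOB
After move 3 (U): U=OWOG F=WRYY R=WBGR B=OYWB L=GGOB
After move 4 (F'): F=RYWY U=OWWG R=RBRR D=GBYB L=GGOO
After move 5 (F'): F=YYRW U=OWRR R=BBGR D=GOYB L=GGOW
After move 6 (U): U=RORW F=BBRW R=OYGR B=GGWB L=YYOW
After move 7 (U): U=RRWO F=OYRW R=GGGR B=YYWB L=BBOW
Query 1: L[3] = W
Query 2: R[1] = G
Query 3: U[3] = O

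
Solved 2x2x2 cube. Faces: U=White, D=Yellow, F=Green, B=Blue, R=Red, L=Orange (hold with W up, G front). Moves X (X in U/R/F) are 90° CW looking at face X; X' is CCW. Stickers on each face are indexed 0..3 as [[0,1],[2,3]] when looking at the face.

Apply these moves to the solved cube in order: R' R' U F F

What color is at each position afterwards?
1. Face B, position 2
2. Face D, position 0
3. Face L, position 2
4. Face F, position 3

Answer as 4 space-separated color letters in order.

After move 1 (R'): R=RRRR U=WBWB F=GWGW D=YGYG B=YBYB
After move 2 (R'): R=RRRR U=WYWY F=GBGB D=YWYW B=GBGB
After move 3 (U): U=WWYY F=RRGB R=GBRR B=OOGB L=GBOO
After move 4 (F): F=GRBR U=WWOB R=YBYR D=RGYW L=GYOW
After move 5 (F): F=BGRR U=WWWY R=OBBR D=YYYW L=GROG
Query 1: B[2] = G
Query 2: D[0] = Y
Query 3: L[2] = O
Query 4: F[3] = R

Answer: G Y O R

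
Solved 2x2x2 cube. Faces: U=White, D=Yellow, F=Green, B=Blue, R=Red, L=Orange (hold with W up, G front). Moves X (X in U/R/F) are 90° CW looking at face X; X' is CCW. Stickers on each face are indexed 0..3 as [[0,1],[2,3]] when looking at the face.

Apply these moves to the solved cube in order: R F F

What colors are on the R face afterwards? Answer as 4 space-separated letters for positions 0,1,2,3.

Answer: O R O R

Derivation:
After move 1 (R): R=RRRR U=WGWG F=GYGY D=YBYB B=WBWB
After move 2 (F): F=GGYY U=WGOO R=WRGR D=RRYB L=OYOB
After move 3 (F): F=YGYG U=WGBY R=OROR D=GWYB L=OROR
Query: R face = OROR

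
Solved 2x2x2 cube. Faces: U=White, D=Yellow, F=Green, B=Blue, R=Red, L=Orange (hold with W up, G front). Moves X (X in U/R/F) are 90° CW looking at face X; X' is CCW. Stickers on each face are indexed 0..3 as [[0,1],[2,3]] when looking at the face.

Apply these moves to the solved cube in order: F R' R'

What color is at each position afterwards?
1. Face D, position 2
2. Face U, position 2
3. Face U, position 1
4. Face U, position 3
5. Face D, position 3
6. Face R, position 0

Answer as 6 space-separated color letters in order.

Answer: Y O R Y O R

Derivation:
After move 1 (F): F=GGGG U=WWOO R=WRWR D=RRYY L=OYOY
After move 2 (R'): R=RRWW U=WBOB F=GWGO D=RGYG B=YBRB
After move 3 (R'): R=RWRW U=WROY F=GBGB D=RWYO B=GBGB
Query 1: D[2] = Y
Query 2: U[2] = O
Query 3: U[1] = R
Query 4: U[3] = Y
Query 5: D[3] = O
Query 6: R[0] = R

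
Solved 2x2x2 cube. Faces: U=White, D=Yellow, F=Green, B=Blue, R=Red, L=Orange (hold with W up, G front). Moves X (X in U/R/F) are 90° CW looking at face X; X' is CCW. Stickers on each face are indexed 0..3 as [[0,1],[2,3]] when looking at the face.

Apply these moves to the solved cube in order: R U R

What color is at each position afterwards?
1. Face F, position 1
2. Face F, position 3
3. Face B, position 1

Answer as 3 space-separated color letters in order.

Answer: B B O

Derivation:
After move 1 (R): R=RRRR U=WGWG F=GYGY D=YBYB B=WBWB
After move 2 (U): U=WWGG F=RRGY R=WBRR B=OOWB L=GYOO
After move 3 (R): R=RWRB U=WRGY F=RBGB D=YWYO B=GOWB
Query 1: F[1] = B
Query 2: F[3] = B
Query 3: B[1] = O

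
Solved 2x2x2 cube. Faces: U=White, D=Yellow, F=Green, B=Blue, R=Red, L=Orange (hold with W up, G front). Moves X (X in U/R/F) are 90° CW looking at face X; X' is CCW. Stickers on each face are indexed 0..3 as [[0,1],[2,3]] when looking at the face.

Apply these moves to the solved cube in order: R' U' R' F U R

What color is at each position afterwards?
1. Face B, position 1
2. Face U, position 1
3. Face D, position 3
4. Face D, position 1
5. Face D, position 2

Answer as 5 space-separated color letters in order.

After move 1 (R'): R=RRRR U=WBWB F=GWGW D=YGYG B=YBYB
After move 2 (U'): U=BBWW F=OOGW R=GWRR B=RRYB L=YBOO
After move 3 (R'): R=WRGR U=BYWR F=OBGW D=YOYW B=GRGB
After move 4 (F): F=GOWB U=BYOB R=WRRR D=GWYW L=YYOO
After move 5 (U): U=OBBY F=WRWB R=GRRR B=YYGB L=GOOO
After move 6 (R): R=RGRR U=ORBB F=WWWW D=GGYY B=YYBB
Query 1: B[1] = Y
Query 2: U[1] = R
Query 3: D[3] = Y
Query 4: D[1] = G
Query 5: D[2] = Y

Answer: Y R Y G Y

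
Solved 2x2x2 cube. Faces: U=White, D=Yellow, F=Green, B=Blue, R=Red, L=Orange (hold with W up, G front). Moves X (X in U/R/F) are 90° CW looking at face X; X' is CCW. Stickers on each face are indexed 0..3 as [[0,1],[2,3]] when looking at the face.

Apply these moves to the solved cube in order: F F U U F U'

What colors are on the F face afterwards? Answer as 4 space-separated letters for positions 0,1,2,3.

After move 1 (F): F=GGGG U=WWOO R=WRWR D=RRYY L=OYOY
After move 2 (F): F=GGGG U=WWYY R=OROR D=WWYY L=OROR
After move 3 (U): U=YWYW F=ORGG R=BBOR B=ORBB L=GGOR
After move 4 (U): U=YYWW F=BBGG R=OROR B=GGBB L=OROR
After move 5 (F): F=GBGB U=YYRR R=WRWR D=OOYY L=OWOW
After move 6 (U'): U=YRYR F=OWGB R=GBWR B=WRBB L=GGOW
Query: F face = OWGB

Answer: O W G B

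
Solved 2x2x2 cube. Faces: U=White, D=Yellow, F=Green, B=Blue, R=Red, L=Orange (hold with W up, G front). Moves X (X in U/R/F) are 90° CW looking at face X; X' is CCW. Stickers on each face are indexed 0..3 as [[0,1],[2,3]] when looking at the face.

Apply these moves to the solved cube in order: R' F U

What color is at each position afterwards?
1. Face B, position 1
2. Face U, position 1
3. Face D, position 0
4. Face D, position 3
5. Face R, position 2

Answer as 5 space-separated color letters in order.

Answer: Y W R G B

Derivation:
After move 1 (R'): R=RRRR U=WBWB F=GWGW D=YGYG B=YBYB
After move 2 (F): F=GGWW U=WBOO R=WRBR D=RRYG L=OYOG
After move 3 (U): U=OWOB F=WRWW R=YBBR B=OYYB L=GGOG
Query 1: B[1] = Y
Query 2: U[1] = W
Query 3: D[0] = R
Query 4: D[3] = G
Query 5: R[2] = B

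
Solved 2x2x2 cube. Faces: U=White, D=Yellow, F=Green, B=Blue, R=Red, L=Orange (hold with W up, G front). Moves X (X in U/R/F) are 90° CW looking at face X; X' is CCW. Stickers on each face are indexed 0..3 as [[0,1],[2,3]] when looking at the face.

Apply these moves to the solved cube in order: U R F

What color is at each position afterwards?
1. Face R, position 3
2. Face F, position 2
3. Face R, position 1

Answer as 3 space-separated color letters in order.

After move 1 (U): U=WWWW F=RRGG R=BBRR B=OOBB L=GGOO
After move 2 (R): R=RBRB U=WRWG F=RYGY D=YBYO B=WOWB
After move 3 (F): F=GRYY U=WROG R=WBGB D=RRYO L=GYOB
Query 1: R[3] = B
Query 2: F[2] = Y
Query 3: R[1] = B

Answer: B Y B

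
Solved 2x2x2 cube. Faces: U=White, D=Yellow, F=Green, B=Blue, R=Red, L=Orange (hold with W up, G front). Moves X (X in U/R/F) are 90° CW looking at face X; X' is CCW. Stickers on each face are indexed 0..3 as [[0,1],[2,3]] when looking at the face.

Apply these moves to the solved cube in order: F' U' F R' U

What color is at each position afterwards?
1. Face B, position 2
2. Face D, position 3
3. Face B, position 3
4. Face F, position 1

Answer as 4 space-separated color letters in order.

After move 1 (F'): F=GGGG U=WWRR R=YRYR D=OOYY L=OWOW
After move 2 (U'): U=WRWR F=OWGG R=GGYR B=YRBB L=BBOW
After move 3 (F): F=GOGW U=WRWB R=WGRR D=YGYY L=BOOO
After move 4 (R'): R=GRWR U=WBWY F=GRGB D=YOYW B=YRGB
After move 5 (U): U=WWYB F=GRGB R=YRWR B=BOGB L=GROO
Query 1: B[2] = G
Query 2: D[3] = W
Query 3: B[3] = B
Query 4: F[1] = R

Answer: G W B R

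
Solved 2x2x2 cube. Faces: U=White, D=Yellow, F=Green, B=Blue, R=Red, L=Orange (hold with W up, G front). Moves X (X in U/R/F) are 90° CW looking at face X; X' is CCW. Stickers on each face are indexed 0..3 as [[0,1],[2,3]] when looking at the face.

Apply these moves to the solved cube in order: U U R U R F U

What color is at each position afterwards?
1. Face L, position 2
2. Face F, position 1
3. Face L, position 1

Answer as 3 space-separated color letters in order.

After move 1 (U): U=WWWW F=RRGG R=BBRR B=OOBB L=GGOO
After move 2 (U): U=WWWW F=BBGG R=OORR B=GGBB L=RROO
After move 3 (R): R=RORO U=WBWG F=BYGY D=YBYG B=WGWB
After move 4 (U): U=WWGB F=ROGY R=WGRO B=RRWB L=BYOO
After move 5 (R): R=RWOG U=WOGY F=RBGG D=YWYR B=BRWB
After move 6 (F): F=GRGB U=WOOY R=GWYG D=ORYR L=BYOW
After move 7 (U): U=OWYO F=GWGB R=BRYG B=BYWB L=GROW
Query 1: L[2] = O
Query 2: F[1] = W
Query 3: L[1] = R

Answer: O W R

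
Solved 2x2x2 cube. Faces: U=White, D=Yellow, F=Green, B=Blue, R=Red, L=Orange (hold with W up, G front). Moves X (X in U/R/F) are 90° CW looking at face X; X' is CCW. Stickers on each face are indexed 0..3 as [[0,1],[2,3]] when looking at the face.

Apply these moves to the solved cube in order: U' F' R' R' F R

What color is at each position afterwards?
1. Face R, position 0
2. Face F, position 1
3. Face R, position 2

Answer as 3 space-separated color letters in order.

Answer: Y R Y

Derivation:
After move 1 (U'): U=WWWW F=OOGG R=GGRR B=RRBB L=BBOO
After move 2 (F'): F=OGOG U=WWGR R=YGYR D=BOYY L=BWOW
After move 3 (R'): R=GRYY U=WBGR F=OWOR D=BGYG B=YROB
After move 4 (R'): R=RYGY U=WOGY F=OBOR D=BWYR B=GRGB
After move 5 (F): F=OORB U=WOWW R=GYYY D=GRYR L=BBOW
After move 6 (R): R=YGYY U=WOWB F=ORRR D=GGYG B=WROB
Query 1: R[0] = Y
Query 2: F[1] = R
Query 3: R[2] = Y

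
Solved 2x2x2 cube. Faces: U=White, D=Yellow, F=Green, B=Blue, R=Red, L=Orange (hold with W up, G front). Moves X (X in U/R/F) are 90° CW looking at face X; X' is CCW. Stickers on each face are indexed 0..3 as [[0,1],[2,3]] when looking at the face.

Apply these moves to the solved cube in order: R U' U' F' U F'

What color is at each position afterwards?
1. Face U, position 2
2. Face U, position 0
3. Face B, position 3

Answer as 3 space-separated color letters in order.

After move 1 (R): R=RRRR U=WGWG F=GYGY D=YBYB B=WBWB
After move 2 (U'): U=GGWW F=OOGY R=GYRR B=RRWB L=WBOO
After move 3 (U'): U=GWGW F=WBGY R=OORR B=GYWB L=RROO
After move 4 (F'): F=BYWG U=GWOR R=BOYR D=ROYB L=RWOG
After move 5 (U): U=OGRW F=BOWG R=GYYR B=RWWB L=BYOG
After move 6 (F'): F=OGBW U=OGGY R=OYRR D=YGYB L=BWOR
Query 1: U[2] = G
Query 2: U[0] = O
Query 3: B[3] = B

Answer: G O B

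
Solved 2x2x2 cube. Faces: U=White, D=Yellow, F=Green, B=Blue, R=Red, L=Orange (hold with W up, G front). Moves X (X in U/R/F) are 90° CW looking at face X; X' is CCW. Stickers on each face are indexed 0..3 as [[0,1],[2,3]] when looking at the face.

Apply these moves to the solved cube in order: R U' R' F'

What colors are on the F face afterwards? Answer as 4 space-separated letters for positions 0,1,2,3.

After move 1 (R): R=RRRR U=WGWG F=GYGY D=YBYB B=WBWB
After move 2 (U'): U=GGWW F=OOGY R=GYRR B=RRWB L=WBOO
After move 3 (R'): R=YRGR U=GWWR F=OGGW D=YOYY B=BRBB
After move 4 (F'): F=GWOG U=GWYG R=ORYR D=BOYY L=WROW
Query: F face = GWOG

Answer: G W O G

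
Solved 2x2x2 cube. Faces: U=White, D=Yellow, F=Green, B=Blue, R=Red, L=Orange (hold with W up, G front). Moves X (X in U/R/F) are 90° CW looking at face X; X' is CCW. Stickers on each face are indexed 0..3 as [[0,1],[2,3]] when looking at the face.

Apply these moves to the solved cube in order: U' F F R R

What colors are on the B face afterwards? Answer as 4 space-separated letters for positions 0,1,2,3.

After move 1 (U'): U=WWWW F=OOGG R=GGRR B=RRBB L=BBOO
After move 2 (F): F=GOGO U=WWOB R=WGWR D=RGYY L=BYOY
After move 3 (F): F=GGOO U=WWYY R=OGBR D=WWYY L=BROG
After move 4 (R): R=BORG U=WGYO F=GWOY D=WBYR B=YRWB
After move 5 (R): R=RBGO U=WWYY F=GBOR D=WWYY B=ORGB
Query: B face = ORGB

Answer: O R G B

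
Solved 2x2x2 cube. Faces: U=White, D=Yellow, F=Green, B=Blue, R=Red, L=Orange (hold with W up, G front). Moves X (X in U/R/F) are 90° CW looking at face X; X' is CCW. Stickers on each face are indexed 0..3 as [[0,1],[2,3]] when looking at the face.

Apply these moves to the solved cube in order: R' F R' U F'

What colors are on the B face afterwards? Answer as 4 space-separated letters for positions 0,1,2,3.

After move 1 (R'): R=RRRR U=WBWB F=GWGW D=YGYG B=YBYB
After move 2 (F): F=GGWW U=WBOO R=WRBR D=RRYG L=OYOG
After move 3 (R'): R=RRWB U=WYOY F=GBWO D=RGYW B=GBRB
After move 4 (U): U=OWYY F=RRWO R=GBWB B=OYRB L=GBOG
After move 5 (F'): F=RORW U=OWGW R=GBRB D=BGYW L=GYOY
Query: B face = OYRB

Answer: O Y R B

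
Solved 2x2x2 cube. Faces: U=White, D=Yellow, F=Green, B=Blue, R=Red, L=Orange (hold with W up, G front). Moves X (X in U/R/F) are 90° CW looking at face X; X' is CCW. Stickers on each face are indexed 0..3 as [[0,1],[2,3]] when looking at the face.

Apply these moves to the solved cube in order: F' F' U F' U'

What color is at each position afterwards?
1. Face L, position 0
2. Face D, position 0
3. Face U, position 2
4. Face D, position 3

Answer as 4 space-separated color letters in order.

Answer: O G Y Y

Derivation:
After move 1 (F'): F=GGGG U=WWRR R=YRYR D=OOYY L=OWOW
After move 2 (F'): F=GGGG U=WWYY R=OROR D=WWYY L=OROR
After move 3 (U): U=YWYW F=ORGG R=BBOR B=ORBB L=GGOR
After move 4 (F'): F=RGOG U=YWBO R=WBWR D=GRYY L=GWOY
After move 5 (U'): U=WOYB F=GWOG R=RGWR B=WBBB L=OROY
Query 1: L[0] = O
Query 2: D[0] = G
Query 3: U[2] = Y
Query 4: D[3] = Y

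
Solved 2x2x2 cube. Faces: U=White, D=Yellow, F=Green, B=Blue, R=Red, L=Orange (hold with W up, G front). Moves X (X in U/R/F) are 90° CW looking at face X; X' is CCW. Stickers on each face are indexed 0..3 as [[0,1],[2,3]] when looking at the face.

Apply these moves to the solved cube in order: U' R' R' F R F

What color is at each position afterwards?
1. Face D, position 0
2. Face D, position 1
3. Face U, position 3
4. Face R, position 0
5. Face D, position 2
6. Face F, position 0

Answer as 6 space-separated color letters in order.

Answer: G Y Y O Y R

Derivation:
After move 1 (U'): U=WWWW F=OOGG R=GGRR B=RRBB L=BBOO
After move 2 (R'): R=GRGR U=WBWR F=OWGW D=YOYG B=YRYB
After move 3 (R'): R=RRGG U=WYWY F=OBGR D=YWYW B=GROB
After move 4 (F): F=GORB U=WYOB R=WRYG D=GRYW L=BYOW
After move 5 (R): R=YWGR U=WOOB F=GRRW D=GOYG B=BRYB
After move 6 (F): F=RGWR U=WOWY R=OWBR D=GYYG L=BGOO
Query 1: D[0] = G
Query 2: D[1] = Y
Query 3: U[3] = Y
Query 4: R[0] = O
Query 5: D[2] = Y
Query 6: F[0] = R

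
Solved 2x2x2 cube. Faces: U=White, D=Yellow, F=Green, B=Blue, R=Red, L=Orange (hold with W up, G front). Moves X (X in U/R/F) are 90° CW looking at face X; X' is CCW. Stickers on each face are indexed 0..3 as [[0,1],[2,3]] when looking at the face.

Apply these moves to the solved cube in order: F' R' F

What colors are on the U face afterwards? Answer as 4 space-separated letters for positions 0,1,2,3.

Answer: W B W W

Derivation:
After move 1 (F'): F=GGGG U=WWRR R=YRYR D=OOYY L=OWOW
After move 2 (R'): R=RRYY U=WBRB F=GWGR D=OGYG B=YBOB
After move 3 (F): F=GGRW U=WBWW R=RRBY D=YRYG L=OOOG
Query: U face = WBWW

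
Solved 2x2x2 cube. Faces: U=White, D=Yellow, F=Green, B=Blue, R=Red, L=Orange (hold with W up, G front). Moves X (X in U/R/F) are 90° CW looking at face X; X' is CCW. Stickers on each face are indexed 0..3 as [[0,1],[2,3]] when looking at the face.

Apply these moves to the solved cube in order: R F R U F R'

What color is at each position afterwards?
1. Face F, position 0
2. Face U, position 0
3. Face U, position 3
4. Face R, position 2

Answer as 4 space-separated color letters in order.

Answer: Y O O Y

Derivation:
After move 1 (R): R=RRRR U=WGWG F=GYGY D=YBYB B=WBWB
After move 2 (F): F=GGYY U=WGOO R=WRGR D=RRYB L=OYOB
After move 3 (R): R=GWRR U=WGOY F=GRYB D=RWYW B=OBGB
After move 4 (U): U=OWYG F=GWYB R=OBRR B=OYGB L=GROB
After move 5 (F): F=YGBW U=OWBR R=YBGR D=ROYW L=GROW
After move 6 (R'): R=BRYG U=OGBO F=YWBR D=RGYW B=WYOB
Query 1: F[0] = Y
Query 2: U[0] = O
Query 3: U[3] = O
Query 4: R[2] = Y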